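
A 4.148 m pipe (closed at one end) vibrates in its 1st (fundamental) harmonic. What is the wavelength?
λₙ = 4L/n = 16.59 m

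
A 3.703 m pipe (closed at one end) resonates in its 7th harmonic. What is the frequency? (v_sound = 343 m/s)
fₙ = nv/(4L) = 162.1 Hz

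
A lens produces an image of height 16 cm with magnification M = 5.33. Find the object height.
ho = |hi|/|M| = 3.002 cm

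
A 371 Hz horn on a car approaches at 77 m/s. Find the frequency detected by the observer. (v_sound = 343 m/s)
f_obs = f·v/(v − v_s) = 478.4 Hz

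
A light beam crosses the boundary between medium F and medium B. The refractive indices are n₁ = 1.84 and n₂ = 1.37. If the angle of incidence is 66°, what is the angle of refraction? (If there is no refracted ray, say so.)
sin θ₂ = (n₁/n₂)·sin θ₁ = 1.227 > 1, so there is no refracted ray — the light undergoes total internal reflection.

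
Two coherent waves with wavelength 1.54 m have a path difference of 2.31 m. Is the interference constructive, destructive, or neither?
destructive — path difference = 1.5λ, an odd multiple of λ/2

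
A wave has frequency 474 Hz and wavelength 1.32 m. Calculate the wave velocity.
v = fλ = 625.7 m/s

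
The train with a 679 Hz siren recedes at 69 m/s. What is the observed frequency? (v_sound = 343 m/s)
f_obs = f·v/(v + v_s) = 565.3 Hz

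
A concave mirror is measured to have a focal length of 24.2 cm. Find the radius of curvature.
R = 2|f| = 48.4 cm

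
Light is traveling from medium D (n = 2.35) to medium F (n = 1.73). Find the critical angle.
θc = arcsin(n₂/n₁) = 47.41°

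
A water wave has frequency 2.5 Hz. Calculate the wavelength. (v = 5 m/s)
λ = v/f = 2 m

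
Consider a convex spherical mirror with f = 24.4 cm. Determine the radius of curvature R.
R = 2|f| = 48.8 cm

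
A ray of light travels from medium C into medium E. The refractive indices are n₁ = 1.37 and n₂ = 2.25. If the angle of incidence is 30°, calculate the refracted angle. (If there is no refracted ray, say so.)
sin θ₂ = (n₁/n₂)·sin θ₁ = 0.3044 → θ₂ = 17.72°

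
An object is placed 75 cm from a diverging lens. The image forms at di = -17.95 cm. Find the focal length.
1/f = 1/do + 1/di → f = -23.6 cm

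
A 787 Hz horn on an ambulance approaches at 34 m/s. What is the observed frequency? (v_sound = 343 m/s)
f_obs = f·v/(v − v_s) = 873.6 Hz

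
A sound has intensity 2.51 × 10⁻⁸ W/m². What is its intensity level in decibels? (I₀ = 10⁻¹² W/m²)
β = 10·log₁₀(I/I₀) = 44 dB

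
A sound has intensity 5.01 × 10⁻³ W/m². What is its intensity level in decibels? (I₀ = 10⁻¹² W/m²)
β = 10·log₁₀(I/I₀) = 97 dB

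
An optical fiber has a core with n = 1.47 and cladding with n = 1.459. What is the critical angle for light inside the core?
θc = arcsin(n_cladding/n_core) = 82.99°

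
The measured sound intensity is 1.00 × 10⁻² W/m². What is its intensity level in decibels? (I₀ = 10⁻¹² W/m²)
β = 10·log₁₀(I/I₀) = 100 dB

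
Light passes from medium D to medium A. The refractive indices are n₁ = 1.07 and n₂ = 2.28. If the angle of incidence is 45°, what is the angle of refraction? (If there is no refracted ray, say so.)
sin θ₂ = (n₁/n₂)·sin θ₁ = 0.3318 → θ₂ = 19.38°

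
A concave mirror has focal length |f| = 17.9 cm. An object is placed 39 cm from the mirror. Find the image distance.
f = +17.9 cm (concave); 1/di = 1/f − 1/do → di = 33.09 cm (real image, in front of mirror)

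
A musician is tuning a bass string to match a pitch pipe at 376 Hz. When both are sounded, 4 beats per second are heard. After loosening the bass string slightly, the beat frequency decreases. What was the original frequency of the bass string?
380 Hz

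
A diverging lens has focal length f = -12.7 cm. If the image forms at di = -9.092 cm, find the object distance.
1/do = 1/f − 1/di → do = 32 cm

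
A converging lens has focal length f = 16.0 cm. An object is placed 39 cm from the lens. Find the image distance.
1/di = 1/f − 1/do → di = 27.13 cm (real image)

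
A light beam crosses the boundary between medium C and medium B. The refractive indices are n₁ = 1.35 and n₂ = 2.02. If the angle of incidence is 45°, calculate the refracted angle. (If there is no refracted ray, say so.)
sin θ₂ = (n₁/n₂)·sin θ₁ = 0.4726 → θ₂ = 28.2°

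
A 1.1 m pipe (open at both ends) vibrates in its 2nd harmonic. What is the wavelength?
λₙ = 2L/n = 1.1 m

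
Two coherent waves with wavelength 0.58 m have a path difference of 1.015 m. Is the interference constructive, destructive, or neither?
neither (partial) — path difference = 1.75λ, neither a whole number of wavelengths nor an odd multiple of λ/2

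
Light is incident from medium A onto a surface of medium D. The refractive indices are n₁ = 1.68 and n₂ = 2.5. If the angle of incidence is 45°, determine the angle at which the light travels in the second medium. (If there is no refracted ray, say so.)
sin θ₂ = (n₁/n₂)·sin θ₁ = 0.4752 → θ₂ = 28.37°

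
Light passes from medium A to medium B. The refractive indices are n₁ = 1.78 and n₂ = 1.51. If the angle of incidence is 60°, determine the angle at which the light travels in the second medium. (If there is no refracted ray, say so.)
sin θ₂ = (n₁/n₂)·sin θ₁ = 1.021 > 1, so there is no refracted ray — the light undergoes total internal reflection.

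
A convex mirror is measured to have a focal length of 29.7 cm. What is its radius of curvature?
R = 2|f| = 59.4 cm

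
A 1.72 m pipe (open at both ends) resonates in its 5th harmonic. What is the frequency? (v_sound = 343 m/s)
fₙ = nv/(2L) = 498.5 Hz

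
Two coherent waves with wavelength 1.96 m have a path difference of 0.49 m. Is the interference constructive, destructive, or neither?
neither (partial) — path difference = 0.25λ, neither a whole number of wavelengths nor an odd multiple of λ/2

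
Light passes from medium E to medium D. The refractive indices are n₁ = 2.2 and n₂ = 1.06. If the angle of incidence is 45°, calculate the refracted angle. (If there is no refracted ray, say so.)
sin θ₂ = (n₁/n₂)·sin θ₁ = 1.468 > 1, so there is no refracted ray — the light undergoes total internal reflection.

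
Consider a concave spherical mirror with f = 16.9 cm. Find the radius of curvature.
R = 2|f| = 33.8 cm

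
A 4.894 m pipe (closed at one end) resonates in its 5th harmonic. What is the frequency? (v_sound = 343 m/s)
fₙ = nv/(4L) = 87.61 Hz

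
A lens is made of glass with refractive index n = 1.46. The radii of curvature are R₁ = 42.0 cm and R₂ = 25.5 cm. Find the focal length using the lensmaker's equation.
1/f = (n − 1)(1/R₁ − 1/R₂) → f = -141.1 cm (diverging lens)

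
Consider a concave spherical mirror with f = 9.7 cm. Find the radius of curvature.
R = 2|f| = 19.4 cm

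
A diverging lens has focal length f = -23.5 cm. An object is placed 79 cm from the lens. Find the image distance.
1/di = 1/f − 1/do → di = -18.11 cm (virtual image)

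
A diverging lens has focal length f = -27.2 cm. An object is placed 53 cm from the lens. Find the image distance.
1/di = 1/f − 1/do → di = -17.98 cm (virtual image)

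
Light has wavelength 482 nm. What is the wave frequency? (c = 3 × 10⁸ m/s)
f = c/λ = 6.224 × 10¹⁴ Hz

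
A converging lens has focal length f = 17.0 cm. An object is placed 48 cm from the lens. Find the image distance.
1/di = 1/f − 1/do → di = 26.32 cm (real image)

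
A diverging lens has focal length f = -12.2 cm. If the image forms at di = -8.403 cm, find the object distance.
1/do = 1/f − 1/di → do = 27 cm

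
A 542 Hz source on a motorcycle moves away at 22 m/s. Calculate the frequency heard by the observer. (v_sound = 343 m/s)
f_obs = f·v/(v + v_s) = 509.3 Hz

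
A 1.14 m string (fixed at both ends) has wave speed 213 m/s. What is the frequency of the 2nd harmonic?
fₙ = nv/(2L) = 186.8 Hz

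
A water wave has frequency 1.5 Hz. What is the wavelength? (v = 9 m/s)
λ = v/f = 6 m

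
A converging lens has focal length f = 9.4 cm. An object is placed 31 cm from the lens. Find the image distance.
1/di = 1/f − 1/do → di = 13.49 cm (real image)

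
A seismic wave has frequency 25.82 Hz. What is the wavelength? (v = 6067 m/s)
λ = v/f = 235 m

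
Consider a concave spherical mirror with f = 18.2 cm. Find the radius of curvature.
R = 2|f| = 36.4 cm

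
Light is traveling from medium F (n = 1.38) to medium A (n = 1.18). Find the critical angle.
θc = arcsin(n₂/n₁) = 58.77°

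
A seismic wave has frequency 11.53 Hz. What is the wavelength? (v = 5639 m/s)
λ = v/f = 489.1 m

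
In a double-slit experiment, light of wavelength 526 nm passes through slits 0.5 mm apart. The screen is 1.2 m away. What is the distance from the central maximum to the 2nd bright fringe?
y = mλL/d = 2.525 mm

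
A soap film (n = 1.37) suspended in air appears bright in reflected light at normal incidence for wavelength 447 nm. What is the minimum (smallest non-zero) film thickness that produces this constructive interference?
2nt = (m − ½)λ with m = 1 → t = (m − ½)λ/(2n) = 81.57 nm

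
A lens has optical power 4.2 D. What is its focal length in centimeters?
f = 1/P = 23.81 cm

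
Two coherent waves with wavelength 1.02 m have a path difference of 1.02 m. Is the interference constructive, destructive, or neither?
constructive — path difference = 1λ, a whole number of wavelengths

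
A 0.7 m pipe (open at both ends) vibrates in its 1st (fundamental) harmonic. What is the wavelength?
λₙ = 2L/n = 1.4 m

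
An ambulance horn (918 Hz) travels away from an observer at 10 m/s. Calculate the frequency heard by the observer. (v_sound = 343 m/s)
f_obs = f·v/(v + v_s) = 892 Hz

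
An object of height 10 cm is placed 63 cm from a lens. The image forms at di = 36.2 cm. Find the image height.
hi = (-di/do) × ho = -5.746 cm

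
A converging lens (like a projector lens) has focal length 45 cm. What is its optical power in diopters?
P = 1/f = 2.222 D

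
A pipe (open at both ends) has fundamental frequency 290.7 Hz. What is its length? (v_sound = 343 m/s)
L = v/(2f₁) = 0.59 m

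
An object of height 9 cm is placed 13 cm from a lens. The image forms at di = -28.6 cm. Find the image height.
hi = (-di/do) × ho = 19.8 cm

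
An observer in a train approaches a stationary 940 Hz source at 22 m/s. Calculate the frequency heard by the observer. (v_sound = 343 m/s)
f_obs = f·(v + v_o)/v = 1000 Hz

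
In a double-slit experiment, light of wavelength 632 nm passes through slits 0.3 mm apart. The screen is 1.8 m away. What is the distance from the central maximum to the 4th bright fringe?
y = mλL/d = 15.17 mm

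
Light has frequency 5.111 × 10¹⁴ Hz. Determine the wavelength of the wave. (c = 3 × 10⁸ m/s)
λ = c/f = 587 nm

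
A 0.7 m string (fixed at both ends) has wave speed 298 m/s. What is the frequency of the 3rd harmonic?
fₙ = nv/(2L) = 638.6 Hz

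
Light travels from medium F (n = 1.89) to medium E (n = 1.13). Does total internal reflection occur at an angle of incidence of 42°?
θc = arcsin(n₂/n₁) = 36.72°; 42° > θc, so yes — total internal reflection.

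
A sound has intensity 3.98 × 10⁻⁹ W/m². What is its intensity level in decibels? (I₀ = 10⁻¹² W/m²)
β = 10·log₁₀(I/I₀) = 36 dB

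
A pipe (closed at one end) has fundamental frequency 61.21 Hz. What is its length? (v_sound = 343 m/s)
L = v/(4f₁) = 1.401 m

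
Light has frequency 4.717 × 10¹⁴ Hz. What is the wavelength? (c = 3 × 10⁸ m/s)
λ = c/f = 636 nm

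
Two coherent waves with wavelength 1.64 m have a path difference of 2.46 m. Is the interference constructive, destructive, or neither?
destructive — path difference = 1.5λ, an odd multiple of λ/2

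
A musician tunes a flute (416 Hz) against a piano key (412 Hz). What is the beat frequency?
4 Hz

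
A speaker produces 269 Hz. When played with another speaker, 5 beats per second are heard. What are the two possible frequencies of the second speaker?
f₂ = 269 ± 5 Hz → 274 Hz or 264 Hz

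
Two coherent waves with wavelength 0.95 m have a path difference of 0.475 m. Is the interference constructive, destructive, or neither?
destructive — path difference = 0.5λ, an odd multiple of λ/2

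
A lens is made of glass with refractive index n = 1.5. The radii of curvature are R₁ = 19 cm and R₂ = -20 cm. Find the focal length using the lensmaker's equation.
1/f = (n − 1)(1/R₁ − 1/R₂) → f = 19.49 cm (converging lens)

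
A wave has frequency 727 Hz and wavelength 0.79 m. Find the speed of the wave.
v = fλ = 574.3 m/s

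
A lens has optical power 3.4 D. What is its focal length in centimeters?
f = 1/P = 29.41 cm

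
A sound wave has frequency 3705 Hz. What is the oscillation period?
T = 1/f = 2.699 × 10⁻⁴ s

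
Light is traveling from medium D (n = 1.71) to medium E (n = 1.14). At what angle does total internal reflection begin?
θc = arcsin(n₂/n₁) = 41.81°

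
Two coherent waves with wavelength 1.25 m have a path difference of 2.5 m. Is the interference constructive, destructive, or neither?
constructive — path difference = 2λ, a whole number of wavelengths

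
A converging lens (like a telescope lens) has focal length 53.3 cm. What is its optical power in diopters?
P = 1/f = 1.876 D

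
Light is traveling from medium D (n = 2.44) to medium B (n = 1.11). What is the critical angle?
θc = arcsin(n₂/n₁) = 27.06°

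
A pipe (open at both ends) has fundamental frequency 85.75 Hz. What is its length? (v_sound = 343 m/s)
L = v/(2f₁) = 2 m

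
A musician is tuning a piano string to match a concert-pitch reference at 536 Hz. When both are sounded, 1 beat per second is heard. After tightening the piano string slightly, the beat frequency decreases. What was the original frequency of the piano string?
535 Hz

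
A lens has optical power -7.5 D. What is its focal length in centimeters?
f = 1/P = -13.33 cm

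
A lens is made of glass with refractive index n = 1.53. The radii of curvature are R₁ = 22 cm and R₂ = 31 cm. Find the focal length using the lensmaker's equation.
1/f = (n − 1)(1/R₁ − 1/R₂) → f = 143 cm (converging lens)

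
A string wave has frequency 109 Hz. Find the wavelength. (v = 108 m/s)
λ = v/f = 0.9908 m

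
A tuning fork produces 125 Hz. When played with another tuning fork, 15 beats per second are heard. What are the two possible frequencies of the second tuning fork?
f₂ = 125 ± 15 Hz → 140 Hz or 110 Hz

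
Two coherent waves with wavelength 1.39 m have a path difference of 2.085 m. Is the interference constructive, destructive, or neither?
destructive — path difference = 1.5λ, an odd multiple of λ/2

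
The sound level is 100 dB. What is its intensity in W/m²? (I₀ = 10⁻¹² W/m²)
I = I₀·10^(β/10) = 1.00 × 10⁻² W/m²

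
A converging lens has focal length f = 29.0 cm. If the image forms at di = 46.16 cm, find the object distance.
1/do = 1/f − 1/di → do = 78.01 cm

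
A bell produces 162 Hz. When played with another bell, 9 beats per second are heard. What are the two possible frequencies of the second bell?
f₂ = 162 ± 9 Hz → 171 Hz or 153 Hz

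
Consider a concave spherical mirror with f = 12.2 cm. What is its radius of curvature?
R = 2|f| = 24.4 cm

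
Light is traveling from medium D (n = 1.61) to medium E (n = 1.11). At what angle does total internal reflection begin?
θc = arcsin(n₂/n₁) = 43.59°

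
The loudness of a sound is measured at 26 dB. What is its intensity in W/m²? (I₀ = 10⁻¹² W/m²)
I = I₀·10^(β/10) = 3.98 × 10⁻¹⁰ W/m²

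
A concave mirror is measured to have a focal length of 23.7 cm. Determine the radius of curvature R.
R = 2|f| = 47.4 cm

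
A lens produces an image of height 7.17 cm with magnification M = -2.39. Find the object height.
ho = |hi|/|M| = 3 cm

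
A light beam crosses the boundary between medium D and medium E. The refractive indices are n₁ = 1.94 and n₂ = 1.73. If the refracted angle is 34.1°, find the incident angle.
sin θ₁ = (n₂/n₁)·sin θ₂ → θ₁ = 30°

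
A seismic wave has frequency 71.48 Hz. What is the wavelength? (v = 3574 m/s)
λ = v/f = 50 m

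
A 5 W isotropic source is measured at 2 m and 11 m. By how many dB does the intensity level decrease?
Δβ = 20·log₁₀(r₂/r₁) = 14.81 dB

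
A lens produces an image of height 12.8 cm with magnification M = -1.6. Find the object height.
ho = |hi|/|M| = 8 cm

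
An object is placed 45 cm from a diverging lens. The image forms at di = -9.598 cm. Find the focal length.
1/f = 1/do + 1/di → f = -12.2 cm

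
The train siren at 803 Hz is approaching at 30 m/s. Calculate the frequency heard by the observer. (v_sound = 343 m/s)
f_obs = f·v/(v − v_s) = 880 Hz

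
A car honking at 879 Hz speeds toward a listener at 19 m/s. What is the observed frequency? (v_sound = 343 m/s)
f_obs = f·v/(v − v_s) = 930.5 Hz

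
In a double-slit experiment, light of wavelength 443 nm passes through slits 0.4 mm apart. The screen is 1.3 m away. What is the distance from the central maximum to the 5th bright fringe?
y = mλL/d = 7.199 mm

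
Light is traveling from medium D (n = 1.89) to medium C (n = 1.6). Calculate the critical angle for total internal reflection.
θc = arcsin(n₂/n₁) = 57.84°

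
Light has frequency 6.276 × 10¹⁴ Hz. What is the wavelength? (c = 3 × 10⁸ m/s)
λ = c/f = 478 nm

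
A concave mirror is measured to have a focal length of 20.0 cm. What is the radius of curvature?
R = 2|f| = 40 cm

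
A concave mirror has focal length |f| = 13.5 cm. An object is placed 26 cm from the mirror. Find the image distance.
f = +13.5 cm (concave); 1/di = 1/f − 1/do → di = 28.08 cm (real image, in front of mirror)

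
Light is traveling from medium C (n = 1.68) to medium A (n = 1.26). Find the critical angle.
θc = arcsin(n₂/n₁) = 48.59°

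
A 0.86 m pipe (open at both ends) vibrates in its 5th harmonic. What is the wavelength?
λₙ = 2L/n = 0.344 m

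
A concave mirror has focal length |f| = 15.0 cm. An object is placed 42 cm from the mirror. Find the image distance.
f = +15.0 cm (concave); 1/di = 1/f − 1/do → di = 23.33 cm (real image, in front of mirror)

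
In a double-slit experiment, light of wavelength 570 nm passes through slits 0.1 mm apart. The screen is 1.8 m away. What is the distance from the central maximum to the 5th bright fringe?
y = mλL/d = 51.3 mm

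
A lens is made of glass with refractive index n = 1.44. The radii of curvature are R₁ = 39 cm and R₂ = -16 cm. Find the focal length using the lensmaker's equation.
1/f = (n − 1)(1/R₁ − 1/R₂) → f = 25.79 cm (converging lens)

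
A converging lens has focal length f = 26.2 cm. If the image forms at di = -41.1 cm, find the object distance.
1/do = 1/f − 1/di → do = 16 cm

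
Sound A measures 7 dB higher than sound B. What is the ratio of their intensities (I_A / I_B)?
I_A/I_B = 10^(Δβ/10) = 5.012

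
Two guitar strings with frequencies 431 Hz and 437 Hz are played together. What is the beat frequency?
6 Hz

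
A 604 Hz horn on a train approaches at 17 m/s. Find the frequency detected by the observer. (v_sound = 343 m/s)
f_obs = f·v/(v − v_s) = 635.5 Hz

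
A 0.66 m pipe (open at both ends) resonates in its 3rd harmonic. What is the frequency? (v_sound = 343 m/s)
fₙ = nv/(2L) = 779.5 Hz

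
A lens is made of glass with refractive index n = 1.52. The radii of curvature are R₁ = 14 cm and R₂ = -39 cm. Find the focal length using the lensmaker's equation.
1/f = (n − 1)(1/R₁ − 1/R₂) → f = 19.81 cm (converging lens)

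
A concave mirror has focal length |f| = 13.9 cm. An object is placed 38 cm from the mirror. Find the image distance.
f = +13.9 cm (concave); 1/di = 1/f − 1/do → di = 21.92 cm (real image, in front of mirror)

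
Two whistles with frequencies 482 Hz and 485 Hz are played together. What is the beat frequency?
3 Hz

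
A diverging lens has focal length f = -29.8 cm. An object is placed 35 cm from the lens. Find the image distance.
1/di = 1/f − 1/do → di = -16.1 cm (virtual image)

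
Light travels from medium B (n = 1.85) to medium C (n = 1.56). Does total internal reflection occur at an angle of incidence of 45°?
θc = arcsin(n₂/n₁) = 57.48°; 45° < θc, so no — the ray refracts.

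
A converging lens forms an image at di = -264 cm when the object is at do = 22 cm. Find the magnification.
M = −di/do = 12 (upright image)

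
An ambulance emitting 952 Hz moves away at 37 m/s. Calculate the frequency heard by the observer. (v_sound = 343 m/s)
f_obs = f·v/(v + v_s) = 859.3 Hz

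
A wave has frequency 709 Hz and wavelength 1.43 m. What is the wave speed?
v = fλ = 1014 m/s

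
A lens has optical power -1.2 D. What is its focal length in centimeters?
f = 1/P = -83.33 cm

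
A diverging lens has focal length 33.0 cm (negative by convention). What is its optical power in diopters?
P = 1/f = -3.03 D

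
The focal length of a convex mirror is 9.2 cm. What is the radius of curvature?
R = 2|f| = 18.4 cm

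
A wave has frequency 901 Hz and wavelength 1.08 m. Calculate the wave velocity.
v = fλ = 973.1 m/s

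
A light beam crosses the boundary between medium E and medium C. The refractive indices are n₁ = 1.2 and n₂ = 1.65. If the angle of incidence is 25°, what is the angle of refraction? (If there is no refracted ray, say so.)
sin θ₂ = (n₁/n₂)·sin θ₁ = 0.3074 → θ₂ = 17.9°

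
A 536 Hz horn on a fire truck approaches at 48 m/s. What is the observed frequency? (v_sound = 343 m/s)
f_obs = f·v/(v − v_s) = 623.2 Hz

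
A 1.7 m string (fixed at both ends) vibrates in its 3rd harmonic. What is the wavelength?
λₙ = 2L/n = 1.133 m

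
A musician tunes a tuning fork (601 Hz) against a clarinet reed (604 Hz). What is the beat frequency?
3 Hz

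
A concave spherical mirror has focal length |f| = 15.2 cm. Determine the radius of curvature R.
R = 2|f| = 30.4 cm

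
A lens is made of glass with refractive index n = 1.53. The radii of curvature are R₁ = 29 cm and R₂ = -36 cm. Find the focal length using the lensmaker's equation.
1/f = (n − 1)(1/R₁ − 1/R₂) → f = 30.3 cm (converging lens)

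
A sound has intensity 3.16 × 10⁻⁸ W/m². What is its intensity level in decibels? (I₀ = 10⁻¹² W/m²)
β = 10·log₁₀(I/I₀) = 45 dB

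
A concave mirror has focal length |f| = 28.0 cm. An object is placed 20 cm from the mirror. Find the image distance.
f = +28.0 cm (concave); 1/di = 1/f − 1/do → di = -70 cm (virtual image, behind mirror)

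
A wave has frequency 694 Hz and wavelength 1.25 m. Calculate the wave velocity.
v = fλ = 867.5 m/s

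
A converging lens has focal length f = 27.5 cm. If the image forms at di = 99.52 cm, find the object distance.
1/do = 1/f − 1/di → do = 38 cm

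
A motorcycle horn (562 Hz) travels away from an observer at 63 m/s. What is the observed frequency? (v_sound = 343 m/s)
f_obs = f·v/(v + v_s) = 474.8 Hz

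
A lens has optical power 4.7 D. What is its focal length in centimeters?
f = 1/P = 21.28 cm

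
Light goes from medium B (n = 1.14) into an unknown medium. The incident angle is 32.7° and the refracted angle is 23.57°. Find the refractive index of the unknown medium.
n₂ = n₁·sin θ₁ / sin θ₂ = 1.54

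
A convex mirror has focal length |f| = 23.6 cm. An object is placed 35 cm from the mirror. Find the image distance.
f = −23.6 cm (convex); 1/di = 1/f − 1/do → di = -14.1 cm (virtual image, behind mirror)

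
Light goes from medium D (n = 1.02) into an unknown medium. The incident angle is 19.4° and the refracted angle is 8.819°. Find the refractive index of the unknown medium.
n₂ = n₁·sin θ₁ / sin θ₂ = 2.21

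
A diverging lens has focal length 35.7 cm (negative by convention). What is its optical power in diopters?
P = 1/f = -2.801 D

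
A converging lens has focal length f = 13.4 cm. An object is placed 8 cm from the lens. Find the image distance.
1/di = 1/f − 1/do → di = -19.85 cm (virtual image)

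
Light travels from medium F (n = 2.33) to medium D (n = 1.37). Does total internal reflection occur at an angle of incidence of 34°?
θc = arcsin(n₂/n₁) = 36.01°; 34° < θc, so no — the ray refracts.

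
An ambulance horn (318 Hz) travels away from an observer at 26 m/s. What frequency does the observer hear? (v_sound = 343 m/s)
f_obs = f·v/(v + v_s) = 295.6 Hz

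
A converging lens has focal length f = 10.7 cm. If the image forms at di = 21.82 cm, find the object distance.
1/do = 1/f − 1/di → do = 21 cm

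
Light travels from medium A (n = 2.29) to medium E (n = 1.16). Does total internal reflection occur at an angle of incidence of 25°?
θc = arcsin(n₂/n₁) = 30.43°; 25° < θc, so no — the ray refracts.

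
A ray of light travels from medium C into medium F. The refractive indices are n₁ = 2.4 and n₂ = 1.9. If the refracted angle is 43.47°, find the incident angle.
sin θ₁ = (n₂/n₁)·sin θ₂ → θ₁ = 33°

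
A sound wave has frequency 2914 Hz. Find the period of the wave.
T = 1/f = 3.432 × 10⁻⁴ s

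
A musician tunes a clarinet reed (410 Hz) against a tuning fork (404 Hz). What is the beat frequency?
6 Hz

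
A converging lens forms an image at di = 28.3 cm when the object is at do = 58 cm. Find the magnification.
M = −di/do = -0.4879 (inverted image)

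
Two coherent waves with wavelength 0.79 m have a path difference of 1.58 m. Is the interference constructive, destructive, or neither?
constructive — path difference = 2λ, a whole number of wavelengths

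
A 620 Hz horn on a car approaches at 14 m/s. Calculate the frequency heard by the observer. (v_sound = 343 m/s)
f_obs = f·v/(v − v_s) = 646.4 Hz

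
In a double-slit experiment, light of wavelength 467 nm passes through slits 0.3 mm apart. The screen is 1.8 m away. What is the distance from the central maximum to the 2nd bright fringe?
y = mλL/d = 5.604 mm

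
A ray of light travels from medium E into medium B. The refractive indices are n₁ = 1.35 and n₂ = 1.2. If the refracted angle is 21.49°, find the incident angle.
sin θ₁ = (n₂/n₁)·sin θ₂ → θ₁ = 19°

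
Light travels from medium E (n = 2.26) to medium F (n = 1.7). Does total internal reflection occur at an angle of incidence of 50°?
θc = arcsin(n₂/n₁) = 48.78°; 50° > θc, so yes — total internal reflection.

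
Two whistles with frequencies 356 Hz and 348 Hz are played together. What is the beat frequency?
8 Hz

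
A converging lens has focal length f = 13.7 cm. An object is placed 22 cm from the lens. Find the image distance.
1/di = 1/f − 1/do → di = 36.31 cm (real image)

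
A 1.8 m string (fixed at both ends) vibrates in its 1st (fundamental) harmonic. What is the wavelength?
λₙ = 2L/n = 3.6 m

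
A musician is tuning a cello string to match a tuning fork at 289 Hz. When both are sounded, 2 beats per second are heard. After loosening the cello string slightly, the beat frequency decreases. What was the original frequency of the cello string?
291 Hz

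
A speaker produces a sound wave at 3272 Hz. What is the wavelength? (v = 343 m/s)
λ = v/f = 0.1048 m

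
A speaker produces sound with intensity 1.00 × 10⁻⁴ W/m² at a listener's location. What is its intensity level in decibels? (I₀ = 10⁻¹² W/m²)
β = 10·log₁₀(I/I₀) = 80 dB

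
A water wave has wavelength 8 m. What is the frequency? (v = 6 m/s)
f = v/λ = 0.75 Hz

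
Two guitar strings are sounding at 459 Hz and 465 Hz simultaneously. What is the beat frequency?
6 Hz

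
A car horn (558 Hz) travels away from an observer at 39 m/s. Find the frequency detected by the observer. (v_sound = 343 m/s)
f_obs = f·v/(v + v_s) = 501 Hz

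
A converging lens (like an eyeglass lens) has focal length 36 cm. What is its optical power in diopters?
P = 1/f = 2.778 D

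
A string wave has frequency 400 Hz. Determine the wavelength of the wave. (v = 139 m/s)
λ = v/f = 0.3475 m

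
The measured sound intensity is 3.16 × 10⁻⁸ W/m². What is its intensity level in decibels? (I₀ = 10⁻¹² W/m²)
β = 10·log₁₀(I/I₀) = 45 dB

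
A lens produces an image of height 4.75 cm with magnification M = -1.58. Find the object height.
ho = |hi|/|M| = 3.006 cm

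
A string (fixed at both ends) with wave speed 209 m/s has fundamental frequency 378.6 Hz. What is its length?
L = v/(2f₁) = 0.276 m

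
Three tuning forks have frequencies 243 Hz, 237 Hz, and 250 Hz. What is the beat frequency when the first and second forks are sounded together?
6 Hz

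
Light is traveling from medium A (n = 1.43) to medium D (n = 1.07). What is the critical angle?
θc = arcsin(n₂/n₁) = 48.44°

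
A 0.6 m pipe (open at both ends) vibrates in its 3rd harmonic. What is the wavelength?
λₙ = 2L/n = 0.4 m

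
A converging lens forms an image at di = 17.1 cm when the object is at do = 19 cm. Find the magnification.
M = −di/do = -0.9 (inverted image)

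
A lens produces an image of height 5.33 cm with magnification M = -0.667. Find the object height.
ho = |hi|/|M| = 7.991 cm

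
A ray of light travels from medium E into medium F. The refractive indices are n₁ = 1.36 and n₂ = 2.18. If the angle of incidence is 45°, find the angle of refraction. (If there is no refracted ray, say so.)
sin θ₂ = (n₁/n₂)·sin θ₁ = 0.4411 → θ₂ = 26.18°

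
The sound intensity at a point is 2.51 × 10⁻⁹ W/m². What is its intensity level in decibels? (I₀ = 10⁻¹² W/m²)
β = 10·log₁₀(I/I₀) = 34 dB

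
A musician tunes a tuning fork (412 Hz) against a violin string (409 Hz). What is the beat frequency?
3 Hz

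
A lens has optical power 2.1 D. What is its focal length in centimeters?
f = 1/P = 47.62 cm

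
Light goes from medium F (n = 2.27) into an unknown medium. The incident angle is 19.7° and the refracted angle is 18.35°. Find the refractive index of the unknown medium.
n₂ = n₁·sin θ₁ / sin θ₂ = 2.431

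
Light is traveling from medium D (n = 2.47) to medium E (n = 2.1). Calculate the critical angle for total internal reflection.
θc = arcsin(n₂/n₁) = 58.23°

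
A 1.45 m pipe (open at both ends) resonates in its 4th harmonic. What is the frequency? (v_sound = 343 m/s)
fₙ = nv/(2L) = 473.1 Hz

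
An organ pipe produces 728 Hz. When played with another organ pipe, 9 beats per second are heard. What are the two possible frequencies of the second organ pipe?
f₂ = 728 ± 9 Hz → 737 Hz or 719 Hz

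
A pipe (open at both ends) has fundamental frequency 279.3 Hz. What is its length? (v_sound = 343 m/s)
L = v/(2f₁) = 0.614 m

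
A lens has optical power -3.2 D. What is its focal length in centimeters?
f = 1/P = -31.25 cm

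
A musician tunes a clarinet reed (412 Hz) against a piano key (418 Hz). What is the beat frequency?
6 Hz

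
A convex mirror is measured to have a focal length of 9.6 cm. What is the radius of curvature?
R = 2|f| = 19.2 cm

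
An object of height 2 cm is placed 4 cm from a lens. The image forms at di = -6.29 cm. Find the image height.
hi = (-di/do) × ho = 3.145 cm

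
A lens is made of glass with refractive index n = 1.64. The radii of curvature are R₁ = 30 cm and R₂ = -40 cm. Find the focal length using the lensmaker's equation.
1/f = (n − 1)(1/R₁ − 1/R₂) → f = 26.79 cm (converging lens)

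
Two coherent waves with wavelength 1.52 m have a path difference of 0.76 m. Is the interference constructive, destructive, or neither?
destructive — path difference = 0.5λ, an odd multiple of λ/2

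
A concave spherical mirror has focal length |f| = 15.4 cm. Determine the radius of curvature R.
R = 2|f| = 30.8 cm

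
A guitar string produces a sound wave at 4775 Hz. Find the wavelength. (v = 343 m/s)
λ = v/f = 0.07183 m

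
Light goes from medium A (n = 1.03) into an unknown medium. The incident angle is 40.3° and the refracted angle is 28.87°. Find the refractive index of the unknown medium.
n₂ = n₁·sin θ₁ / sin θ₂ = 1.38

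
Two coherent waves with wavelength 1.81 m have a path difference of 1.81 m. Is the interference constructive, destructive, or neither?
constructive — path difference = 1λ, a whole number of wavelengths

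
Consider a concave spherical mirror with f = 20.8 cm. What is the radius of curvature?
R = 2|f| = 41.6 cm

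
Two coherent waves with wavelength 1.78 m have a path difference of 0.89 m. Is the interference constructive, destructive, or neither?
destructive — path difference = 0.5λ, an odd multiple of λ/2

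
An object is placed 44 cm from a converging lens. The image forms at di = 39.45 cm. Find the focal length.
1/f = 1/do + 1/di → f = 20.8 cm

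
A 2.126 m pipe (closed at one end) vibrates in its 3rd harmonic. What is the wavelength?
λₙ = 4L/n = 2.835 m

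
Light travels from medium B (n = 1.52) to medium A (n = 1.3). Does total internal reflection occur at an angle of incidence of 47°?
θc = arcsin(n₂/n₁) = 58.79°; 47° < θc, so no — the ray refracts.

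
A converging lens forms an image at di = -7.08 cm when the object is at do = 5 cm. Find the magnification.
M = −di/do = 1.416 (upright image)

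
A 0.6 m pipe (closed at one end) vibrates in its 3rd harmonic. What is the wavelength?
λₙ = 4L/n = 0.8 m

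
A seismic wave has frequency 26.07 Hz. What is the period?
T = 1/f = 0.03836 s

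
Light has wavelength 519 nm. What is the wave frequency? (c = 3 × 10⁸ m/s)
f = c/λ = 5.780 × 10¹⁴ Hz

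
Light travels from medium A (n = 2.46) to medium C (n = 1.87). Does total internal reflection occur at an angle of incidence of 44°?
θc = arcsin(n₂/n₁) = 49.48°; 44° < θc, so no — the ray refracts.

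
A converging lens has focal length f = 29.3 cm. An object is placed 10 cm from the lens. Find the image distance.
1/di = 1/f − 1/do → di = -15.18 cm (virtual image)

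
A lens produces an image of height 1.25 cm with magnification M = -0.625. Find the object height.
ho = |hi|/|M| = 2 cm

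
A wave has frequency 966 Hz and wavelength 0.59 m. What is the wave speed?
v = fλ = 569.9 m/s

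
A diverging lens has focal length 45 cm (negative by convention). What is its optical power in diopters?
P = 1/f = -2.222 D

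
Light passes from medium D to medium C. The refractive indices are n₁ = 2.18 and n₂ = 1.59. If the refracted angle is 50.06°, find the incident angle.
sin θ₁ = (n₂/n₁)·sin θ₂ → θ₁ = 34°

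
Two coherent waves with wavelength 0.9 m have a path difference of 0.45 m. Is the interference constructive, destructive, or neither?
destructive — path difference = 0.5λ, an odd multiple of λ/2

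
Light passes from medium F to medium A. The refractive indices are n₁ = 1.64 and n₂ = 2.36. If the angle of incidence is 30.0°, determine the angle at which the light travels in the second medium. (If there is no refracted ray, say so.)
sin θ₂ = (n₁/n₂)·sin θ₁ = 0.3475 → θ₂ = 20.33°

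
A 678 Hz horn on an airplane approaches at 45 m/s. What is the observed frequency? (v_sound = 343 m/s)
f_obs = f·v/(v − v_s) = 780.4 Hz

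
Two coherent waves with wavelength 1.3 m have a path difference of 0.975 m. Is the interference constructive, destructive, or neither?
neither (partial) — path difference = 0.75λ, neither a whole number of wavelengths nor an odd multiple of λ/2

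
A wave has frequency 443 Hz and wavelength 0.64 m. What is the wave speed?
v = fλ = 283.5 m/s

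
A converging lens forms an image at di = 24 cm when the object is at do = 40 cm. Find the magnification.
M = −di/do = -0.6 (inverted image)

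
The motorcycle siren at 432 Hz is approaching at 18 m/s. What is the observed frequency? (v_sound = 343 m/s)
f_obs = f·v/(v − v_s) = 455.9 Hz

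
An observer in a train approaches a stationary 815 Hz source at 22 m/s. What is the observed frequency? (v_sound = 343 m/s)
f_obs = f·(v + v_o)/v = 867.3 Hz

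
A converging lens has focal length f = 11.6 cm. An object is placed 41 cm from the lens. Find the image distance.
1/di = 1/f − 1/do → di = 16.18 cm (real image)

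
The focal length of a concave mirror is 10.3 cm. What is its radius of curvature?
R = 2|f| = 20.6 cm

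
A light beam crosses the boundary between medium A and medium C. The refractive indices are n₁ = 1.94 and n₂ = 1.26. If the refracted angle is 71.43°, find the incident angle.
sin θ₁ = (n₂/n₁)·sin θ₂ → θ₁ = 38°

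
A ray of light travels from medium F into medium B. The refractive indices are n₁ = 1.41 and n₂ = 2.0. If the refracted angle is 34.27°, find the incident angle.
sin θ₁ = (n₂/n₁)·sin θ₂ → θ₁ = 53.01°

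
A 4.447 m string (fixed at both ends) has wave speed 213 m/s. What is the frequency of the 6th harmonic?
fₙ = nv/(2L) = 143.7 Hz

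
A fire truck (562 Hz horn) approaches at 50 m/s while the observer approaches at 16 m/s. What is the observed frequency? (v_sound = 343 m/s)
f_obs = f·(v + v_o)/(v − v_s) = 688.6 Hz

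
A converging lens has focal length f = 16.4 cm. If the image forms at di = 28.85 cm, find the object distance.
1/do = 1/f − 1/di → do = 38 cm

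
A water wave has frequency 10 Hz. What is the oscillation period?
T = 1/f = 0.1 s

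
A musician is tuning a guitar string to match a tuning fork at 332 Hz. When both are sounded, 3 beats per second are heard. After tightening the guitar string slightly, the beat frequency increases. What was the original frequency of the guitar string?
335 Hz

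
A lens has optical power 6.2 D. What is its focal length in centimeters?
f = 1/P = 16.13 cm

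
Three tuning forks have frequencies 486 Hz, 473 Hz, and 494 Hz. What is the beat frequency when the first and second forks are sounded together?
13 Hz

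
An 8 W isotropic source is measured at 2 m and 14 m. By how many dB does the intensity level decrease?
Δβ = 20·log₁₀(r₂/r₁) = 16.9 dB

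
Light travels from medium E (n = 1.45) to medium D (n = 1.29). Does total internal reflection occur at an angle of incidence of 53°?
θc = arcsin(n₂/n₁) = 62.83°; 53° < θc, so no — the ray refracts.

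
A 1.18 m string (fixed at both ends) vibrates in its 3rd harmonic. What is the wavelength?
λₙ = 2L/n = 0.7867 m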